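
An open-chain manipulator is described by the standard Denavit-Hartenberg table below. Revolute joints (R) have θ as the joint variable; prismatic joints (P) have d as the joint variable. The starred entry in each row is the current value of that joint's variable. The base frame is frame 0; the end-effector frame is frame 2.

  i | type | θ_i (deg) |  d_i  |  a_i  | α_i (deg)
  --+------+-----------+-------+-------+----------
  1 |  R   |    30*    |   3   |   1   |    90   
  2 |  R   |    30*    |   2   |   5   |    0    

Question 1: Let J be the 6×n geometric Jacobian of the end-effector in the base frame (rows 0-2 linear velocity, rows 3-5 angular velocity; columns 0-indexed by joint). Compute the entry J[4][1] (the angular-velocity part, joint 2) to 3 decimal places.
axis z_1 = (0.5000,-0.8660,0.0000); lever o_n−o_1 = (4.7500,0.4330,2.5000)
cross product → J_v[:, 1] = (-2.1651,-1.2500,4.3301)
J_ω[:, 1] = z_1
entry J[4][1] = -0.8660

-0.866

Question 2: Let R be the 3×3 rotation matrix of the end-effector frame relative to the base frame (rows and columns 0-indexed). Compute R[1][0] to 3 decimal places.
End-effector x-axis (col 0 of R) = (0.7500,0.4330,0.5000)
R[1][0] = 0.4330

0.433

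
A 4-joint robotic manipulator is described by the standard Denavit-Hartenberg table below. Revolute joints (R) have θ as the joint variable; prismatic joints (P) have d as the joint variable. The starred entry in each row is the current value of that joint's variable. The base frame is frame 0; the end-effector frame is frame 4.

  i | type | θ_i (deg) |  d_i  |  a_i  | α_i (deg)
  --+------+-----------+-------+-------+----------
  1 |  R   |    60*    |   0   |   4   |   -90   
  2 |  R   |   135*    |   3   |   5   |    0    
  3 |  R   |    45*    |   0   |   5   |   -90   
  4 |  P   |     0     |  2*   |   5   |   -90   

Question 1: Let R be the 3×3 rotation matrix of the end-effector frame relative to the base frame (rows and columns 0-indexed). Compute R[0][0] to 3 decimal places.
End-effector x-axis (col 0 of R) = (-0.5000,-0.8660,-0.0000)
R[0][0] = -0.5000

-0.500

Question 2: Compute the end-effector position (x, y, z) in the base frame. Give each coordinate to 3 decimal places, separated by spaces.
after link 1: o_1 = (2.0000, 3.4641, 0.0000)
after link 2: o_2 = (-2.3658, 1.9022, -3.5355)
after link 3: o_3 = (-4.8658, -2.4279, -3.5355)
after link 4: o_4 = (-7.3658, -6.7580, -1.5355)

-7.366 -6.758 -1.536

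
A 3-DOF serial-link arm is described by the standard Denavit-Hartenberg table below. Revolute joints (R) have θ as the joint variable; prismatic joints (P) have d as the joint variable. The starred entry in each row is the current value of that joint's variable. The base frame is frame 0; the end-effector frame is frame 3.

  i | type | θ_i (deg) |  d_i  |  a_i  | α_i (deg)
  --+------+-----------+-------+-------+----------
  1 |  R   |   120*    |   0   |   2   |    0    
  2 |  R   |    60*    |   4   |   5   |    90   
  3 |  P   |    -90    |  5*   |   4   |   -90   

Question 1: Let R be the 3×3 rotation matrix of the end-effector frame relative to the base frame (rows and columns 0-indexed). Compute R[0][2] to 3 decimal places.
End-effector z-axis (col 2 of R) = (-1.0000,0.0000,0.0000)
R[0][2] = -1.0000

-1.000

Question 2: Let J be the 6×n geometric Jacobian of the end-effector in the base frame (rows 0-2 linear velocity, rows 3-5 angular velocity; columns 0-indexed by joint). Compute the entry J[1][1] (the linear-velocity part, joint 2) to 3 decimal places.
axis z_1 = (0.0000,0.0000,1.0000); lever o_n−o_1 = (-5.0000,5.0000,0.0000)
cross product → J_v[:, 1] = (-5.0000,-5.0000,0.0000)
J_ω[:, 1] = z_1
entry J[1][1] = -5.0000

-5.000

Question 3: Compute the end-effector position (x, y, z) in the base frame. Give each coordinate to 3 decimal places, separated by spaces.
after link 1: o_1 = (-1.0000, 1.7321, 0.0000)
after link 2: o_2 = (-6.0000, 1.7321, 4.0000)
after link 3: o_3 = (-6.0000, 6.7321, 0.0000)

-6.000 6.732 0.000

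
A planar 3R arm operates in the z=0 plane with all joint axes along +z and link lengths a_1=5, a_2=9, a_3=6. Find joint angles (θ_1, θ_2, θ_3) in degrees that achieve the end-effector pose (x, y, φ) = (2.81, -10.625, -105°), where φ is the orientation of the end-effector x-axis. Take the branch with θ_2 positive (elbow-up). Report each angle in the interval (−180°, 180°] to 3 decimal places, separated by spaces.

wrist centre = target − a_3·(cos φ, sin φ) = (4.3629, -4.8294)
cos θ_2 = (42.3586−5²−9²)/(2·5·9) = -0.7071; θ_2 = 135.0016° (elbow-up)
β = atan2(-4.8294,4.3629) = -47.9054°; ψ = atan2(6.3638,-1.3641) = 102.0989°
θ_1 = β − ψ = -150.0042°
θ_3 = φ − θ_1 − θ_2 = -89.9974° (wrapped to (-180°,180°])

-150.004 135.002 -89.997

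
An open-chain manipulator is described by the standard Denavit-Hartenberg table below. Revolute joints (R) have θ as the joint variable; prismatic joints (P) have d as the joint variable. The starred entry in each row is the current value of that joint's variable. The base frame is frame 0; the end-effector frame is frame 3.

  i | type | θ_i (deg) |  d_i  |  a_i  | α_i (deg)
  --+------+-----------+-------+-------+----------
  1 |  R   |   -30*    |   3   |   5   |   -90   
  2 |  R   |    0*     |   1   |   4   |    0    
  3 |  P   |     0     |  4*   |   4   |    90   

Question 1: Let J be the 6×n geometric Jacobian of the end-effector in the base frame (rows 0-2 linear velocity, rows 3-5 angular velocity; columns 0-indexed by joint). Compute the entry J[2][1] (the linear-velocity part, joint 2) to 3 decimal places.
axis z_1 = (0.5000,0.8660,0.0000); lever o_n−o_1 = (9.4282,0.3301,0.0000)
cross product → J_v[:, 1] = (0.0000,0.0000,-8.0000)
J_ω[:, 1] = z_1
entry J[2][1] = -8.0000

-8.000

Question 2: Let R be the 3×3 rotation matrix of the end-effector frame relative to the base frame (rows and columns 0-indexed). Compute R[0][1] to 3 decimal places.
End-effector y-axis (col 1 of R) = (0.5000,0.8660,0.0000)
R[0][1] = 0.5000

0.500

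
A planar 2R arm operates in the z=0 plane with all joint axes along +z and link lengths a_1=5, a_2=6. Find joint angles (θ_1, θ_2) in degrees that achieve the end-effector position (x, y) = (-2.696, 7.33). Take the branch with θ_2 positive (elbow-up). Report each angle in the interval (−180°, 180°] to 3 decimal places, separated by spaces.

59.998 90.003

cos θ_2 = (60.9973−5²−6²)/(2·5·6) = -0.0000; θ_2 = 90.0026° (elbow-up)
β = atan2(7.3300,-2.6960) = 110.1937°; ψ = atan2(6.0000,4.9997) = 50.1959°
θ_1 = β − ψ = 59.9978°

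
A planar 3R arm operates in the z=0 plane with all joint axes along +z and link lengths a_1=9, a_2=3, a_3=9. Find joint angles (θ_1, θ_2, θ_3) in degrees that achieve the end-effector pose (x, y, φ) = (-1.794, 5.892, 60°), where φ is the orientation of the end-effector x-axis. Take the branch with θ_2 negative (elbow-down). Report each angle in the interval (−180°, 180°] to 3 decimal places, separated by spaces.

wrist centre = target − a_3·(cos φ, sin φ) = (-6.2940, -1.9022)
cos θ_2 = (43.2329−9²−3²)/(2·9·3) = -0.8661; θ_2 = -150.0036° (elbow-down)
β = atan2(-1.9022,-6.2940) = -163.1837°; ψ = atan2(-1.4998,6.4018) = -13.1856°
θ_1 = β − ψ = -149.9981°
θ_3 = φ − θ_1 − θ_2 = 0.0017° (wrapped to (-180°,180°])

-149.998 -150.004 0.002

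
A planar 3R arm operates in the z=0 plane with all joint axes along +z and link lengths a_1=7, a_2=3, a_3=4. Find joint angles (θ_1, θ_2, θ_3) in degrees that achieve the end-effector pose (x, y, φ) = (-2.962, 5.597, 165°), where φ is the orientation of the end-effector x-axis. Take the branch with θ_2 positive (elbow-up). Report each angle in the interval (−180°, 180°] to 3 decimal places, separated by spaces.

wrist centre = target − a_3·(cos φ, sin φ) = (0.9017, 4.5617)
cos θ_2 = (21.6224−7²−3²)/(2·7·3) = -0.8661; θ_2 = 150.0124° (elbow-up)
β = atan2(4.5617,0.9017) = 78.8186°; ψ = atan2(1.4994,4.4016) = 18.8118°
θ_1 = β − ψ = 60.0068°
θ_3 = φ − θ_1 − θ_2 = -45.0192° (wrapped to (-180°,180°])

60.007 150.012 -45.019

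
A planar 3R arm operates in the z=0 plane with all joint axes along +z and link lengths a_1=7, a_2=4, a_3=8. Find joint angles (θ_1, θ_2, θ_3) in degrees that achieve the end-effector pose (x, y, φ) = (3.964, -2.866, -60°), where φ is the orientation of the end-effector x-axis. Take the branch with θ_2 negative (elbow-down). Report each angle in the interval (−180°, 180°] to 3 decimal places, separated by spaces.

wrist centre = target − a_3·(cos φ, sin φ) = (-0.0360, 4.0622)
cos θ_2 = (16.5028−7²−4²)/(2·7·4) = -0.8660; θ_2 = -149.9996° (elbow-down)
β = atan2(4.0622,-0.0360) = 90.5078°; ψ = atan2(-2.0000,3.5359) = -29.4939°
θ_1 = β − ψ = 120.0016°
θ_3 = φ − θ_1 − θ_2 = -30.0021° (wrapped to (-180°,180°])

120.002 -150.000 -30.002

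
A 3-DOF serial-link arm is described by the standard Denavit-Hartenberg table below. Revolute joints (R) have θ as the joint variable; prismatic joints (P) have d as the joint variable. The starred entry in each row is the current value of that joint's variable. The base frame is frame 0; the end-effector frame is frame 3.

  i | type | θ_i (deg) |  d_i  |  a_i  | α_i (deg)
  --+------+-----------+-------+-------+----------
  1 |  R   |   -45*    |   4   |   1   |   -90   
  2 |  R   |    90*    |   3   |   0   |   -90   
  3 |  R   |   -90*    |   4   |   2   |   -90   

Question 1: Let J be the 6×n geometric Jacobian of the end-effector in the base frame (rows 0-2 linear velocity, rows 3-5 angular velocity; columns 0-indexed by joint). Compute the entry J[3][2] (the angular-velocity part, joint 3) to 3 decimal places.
axis z_2 = (-0.7071,0.7071,-0.0000); lever o_n−o_2 = (-1.4142,4.2426,-0.0000)
cross product → J_v[:, 2] = (-0.0000,-0.0000,-2.0000)
J_ω[:, 2] = z_2
entry J[3][2] = -0.7071

-0.707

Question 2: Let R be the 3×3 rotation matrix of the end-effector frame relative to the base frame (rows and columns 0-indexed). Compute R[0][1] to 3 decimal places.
End-effector y-axis (col 1 of R) = (0.7071,-0.7071,-0.0000)
R[0][1] = 0.7071

0.707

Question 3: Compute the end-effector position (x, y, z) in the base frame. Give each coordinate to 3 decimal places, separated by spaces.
after link 1: o_1 = (0.7071, -0.7071, 4.0000)
after link 2: o_2 = (2.8284, 1.4142, 4.0000)
after link 3: o_3 = (1.4142, 5.6569, 4.0000)

1.414 5.657 4.000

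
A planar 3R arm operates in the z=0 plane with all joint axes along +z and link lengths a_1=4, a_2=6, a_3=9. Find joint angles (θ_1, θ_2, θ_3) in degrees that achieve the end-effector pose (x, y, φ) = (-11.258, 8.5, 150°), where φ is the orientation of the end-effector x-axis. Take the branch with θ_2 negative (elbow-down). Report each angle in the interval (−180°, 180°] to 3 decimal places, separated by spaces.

wrist centre = target − a_3·(cos φ, sin φ) = (-3.4638, 4.0000)
cos θ_2 = (27.9977−4²−6²)/(2·4·6) = -0.5000; θ_2 = -120.0032° (elbow-down)
β = atan2(4.0000,-3.4638) = 130.8907°; ψ = atan2(-5.1960,0.9997) = -79.1093°
θ_1 = β − ψ = 210.0000°
θ_3 = φ − θ_1 − θ_2 = 60.0032° (wrapped to (-180°,180°])

-150.000 -120.003 60.003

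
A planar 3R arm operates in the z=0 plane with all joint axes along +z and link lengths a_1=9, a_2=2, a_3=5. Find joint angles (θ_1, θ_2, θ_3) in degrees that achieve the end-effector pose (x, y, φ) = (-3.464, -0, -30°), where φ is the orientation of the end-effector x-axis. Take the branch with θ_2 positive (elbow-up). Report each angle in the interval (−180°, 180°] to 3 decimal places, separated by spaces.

wrist centre = target − a_3·(cos φ, sin φ) = (-7.7941, 2.5000)
cos θ_2 = (66.9984−9²−2²)/(2·9·2) = -0.5000; θ_2 = 120.0029° (elbow-up)
β = atan2(2.5000,-7.7941) = 162.2161°; ψ = atan2(1.7320,7.9999) = 12.2161°
θ_1 = β − ψ = 150.0000°
θ_3 = φ − θ_1 − θ_2 = 59.9971° (wrapped to (-180°,180°])

150.000 120.003 59.997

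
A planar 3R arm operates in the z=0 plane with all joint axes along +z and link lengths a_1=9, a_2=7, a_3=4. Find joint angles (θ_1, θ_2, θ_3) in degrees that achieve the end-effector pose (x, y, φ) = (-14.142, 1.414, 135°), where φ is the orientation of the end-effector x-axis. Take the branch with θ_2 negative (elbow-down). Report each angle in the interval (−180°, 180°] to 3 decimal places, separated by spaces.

-134.998 -90.001 -0.000

wrist centre = target − a_3·(cos φ, sin φ) = (-11.3136, -1.4144)
cos θ_2 = (129.9975−9²−7²)/(2·9·7) = -0.0000; θ_2 = -90.0011° (elbow-down)
β = atan2(-1.4144,-11.3136) = -172.8738°; ψ = atan2(-7.0000,8.9999) = -37.8754°
θ_1 = β − ψ = -134.9984°
θ_3 = φ − θ_1 − θ_2 = -0.0005° (wrapped to (-180°,180°])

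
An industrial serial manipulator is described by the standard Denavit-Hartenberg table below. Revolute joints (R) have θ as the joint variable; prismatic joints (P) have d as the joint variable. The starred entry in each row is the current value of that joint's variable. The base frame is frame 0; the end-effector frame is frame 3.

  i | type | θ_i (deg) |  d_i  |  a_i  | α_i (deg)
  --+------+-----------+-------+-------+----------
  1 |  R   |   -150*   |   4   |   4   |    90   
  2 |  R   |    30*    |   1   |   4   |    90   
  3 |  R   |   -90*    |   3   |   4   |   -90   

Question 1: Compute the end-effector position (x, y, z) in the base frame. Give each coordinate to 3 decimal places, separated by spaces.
after link 1: o_1 = (-3.4641, -2.0000, 4.0000)
after link 2: o_2 = (-6.9641, -2.8660, 6.0000)
after link 3: o_3 = (-6.2631, -7.0801, 3.4019)

-6.263 -7.080 3.402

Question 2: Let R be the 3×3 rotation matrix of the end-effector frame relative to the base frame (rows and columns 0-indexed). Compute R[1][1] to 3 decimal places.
End-effector y-axis (col 1 of R) = (0.4330,0.2500,0.8660)
R[1][1] = 0.2500

0.250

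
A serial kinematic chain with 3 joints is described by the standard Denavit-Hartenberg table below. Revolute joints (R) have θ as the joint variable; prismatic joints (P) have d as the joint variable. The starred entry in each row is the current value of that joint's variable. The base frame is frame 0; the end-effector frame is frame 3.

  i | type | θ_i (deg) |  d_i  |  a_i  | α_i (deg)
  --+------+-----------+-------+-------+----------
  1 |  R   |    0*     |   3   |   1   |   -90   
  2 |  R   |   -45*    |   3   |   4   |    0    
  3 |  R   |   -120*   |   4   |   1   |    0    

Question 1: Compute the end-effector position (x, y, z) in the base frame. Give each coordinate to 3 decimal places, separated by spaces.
after link 1: o_1 = (1.0000, 0.0000, 3.0000)
after link 2: o_2 = (3.8284, 3.0000, 5.8284)
after link 3: o_3 = (2.8625, 7.0000, 6.0872)

2.863 7.000 6.087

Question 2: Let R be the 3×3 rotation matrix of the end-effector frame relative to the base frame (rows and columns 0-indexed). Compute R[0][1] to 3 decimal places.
0.259

End-effector y-axis (col 1 of R) = (0.2588,-0.0000,0.9659)
R[0][1] = 0.2588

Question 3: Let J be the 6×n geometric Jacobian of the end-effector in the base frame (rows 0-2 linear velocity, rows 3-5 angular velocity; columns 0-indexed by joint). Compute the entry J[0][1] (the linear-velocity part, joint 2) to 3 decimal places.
axis z_1 = (0.0000,1.0000,0.0000); lever o_n−o_1 = (1.8625,7.0000,3.0872)
cross product → J_v[:, 1] = (3.0872,0.0000,-1.8625)
J_ω[:, 1] = z_1
entry J[0][1] = 3.0872

3.087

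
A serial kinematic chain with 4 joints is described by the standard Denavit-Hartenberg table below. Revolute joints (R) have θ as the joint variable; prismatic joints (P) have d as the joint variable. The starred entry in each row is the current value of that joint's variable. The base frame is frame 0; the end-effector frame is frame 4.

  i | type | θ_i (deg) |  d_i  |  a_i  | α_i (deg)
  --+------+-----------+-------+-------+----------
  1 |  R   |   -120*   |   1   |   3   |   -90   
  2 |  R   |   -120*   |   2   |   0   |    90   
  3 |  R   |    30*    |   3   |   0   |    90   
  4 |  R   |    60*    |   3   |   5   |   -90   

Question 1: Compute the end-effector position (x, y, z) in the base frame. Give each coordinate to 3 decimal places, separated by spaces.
3.155 4.161 0.509

after link 1: o_1 = (-1.5000, -2.5981, 1.0000)
after link 2: o_2 = (0.2321, -3.5981, 1.0000)
after link 3: o_3 = (1.5311, -1.3481, -0.5000)
after link 4: o_4 = (3.1549, 4.1606, 0.5090)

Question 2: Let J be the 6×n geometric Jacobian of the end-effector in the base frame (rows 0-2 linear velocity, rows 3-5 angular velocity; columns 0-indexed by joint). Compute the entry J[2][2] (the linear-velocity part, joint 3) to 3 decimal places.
1.167

axis z_2 = (0.4330,0.7500,-0.5000); lever o_n−o_2 = (2.9228,7.7587,-0.4910)
cross product → J_v[:, 2] = (3.5111,-1.2488,1.1675)
J_ω[:, 2] = z_2
entry J[2][2] = 1.1675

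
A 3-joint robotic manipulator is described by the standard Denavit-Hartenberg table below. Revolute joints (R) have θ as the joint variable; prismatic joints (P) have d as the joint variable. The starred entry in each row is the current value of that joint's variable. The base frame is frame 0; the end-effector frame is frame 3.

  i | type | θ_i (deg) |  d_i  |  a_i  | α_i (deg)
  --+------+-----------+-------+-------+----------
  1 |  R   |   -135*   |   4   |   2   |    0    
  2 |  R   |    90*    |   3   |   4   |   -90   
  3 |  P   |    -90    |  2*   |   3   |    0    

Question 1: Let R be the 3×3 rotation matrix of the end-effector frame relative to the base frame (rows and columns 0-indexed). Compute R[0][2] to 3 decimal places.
0.707

End-effector z-axis (col 2 of R) = (0.7071,0.7071,0.0000)
R[0][2] = 0.7071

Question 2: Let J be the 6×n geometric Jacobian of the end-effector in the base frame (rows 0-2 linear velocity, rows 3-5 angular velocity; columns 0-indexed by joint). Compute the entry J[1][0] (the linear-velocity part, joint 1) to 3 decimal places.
2.828

axis z_0 = ẑ; lever o_n−o_0 = (2.8284,-2.8284,10.0000)
cross product → J_v[:, 0] = (2.8284,2.8284,-0.0000)
J_ω[:, 0] = z_0
entry J[1][0] = 2.8284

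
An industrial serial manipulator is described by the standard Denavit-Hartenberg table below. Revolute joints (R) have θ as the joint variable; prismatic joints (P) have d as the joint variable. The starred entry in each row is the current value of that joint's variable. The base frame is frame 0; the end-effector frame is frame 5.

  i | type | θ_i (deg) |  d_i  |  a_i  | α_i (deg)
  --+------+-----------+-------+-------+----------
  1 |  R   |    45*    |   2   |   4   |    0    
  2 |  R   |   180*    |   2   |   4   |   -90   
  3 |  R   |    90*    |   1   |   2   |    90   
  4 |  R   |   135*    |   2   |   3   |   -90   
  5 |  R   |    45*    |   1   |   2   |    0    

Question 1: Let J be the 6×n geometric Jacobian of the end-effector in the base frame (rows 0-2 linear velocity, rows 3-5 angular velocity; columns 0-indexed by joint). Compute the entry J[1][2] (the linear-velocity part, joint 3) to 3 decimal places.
-1.293

axis z_2 = (0.7071,-0.7071,0.0000); lever o_n−o_2 = (2.0000,-2.8284,1.8284)
cross product → J_v[:, 2] = (-1.2929,-1.2929,-0.5858)
J_ω[:, 2] = z_2
entry J[1][2] = -1.2929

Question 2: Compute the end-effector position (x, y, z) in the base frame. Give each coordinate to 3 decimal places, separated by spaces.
after link 1: o_1 = (2.8284, 2.8284, 2.0000)
after link 2: o_2 = (-0.0000, 0.0000, 4.0000)
after link 3: o_3 = (0.7071, -0.7071, 2.0000)
after link 4: o_4 = (0.7929, -3.6213, 4.1213)
after link 5: o_5 = (2.0000, -2.8284, 5.8284)

2.000 -2.828 5.828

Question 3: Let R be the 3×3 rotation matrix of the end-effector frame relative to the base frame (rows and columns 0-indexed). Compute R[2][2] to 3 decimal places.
End-effector z-axis (col 2 of R) = (-0.5000,0.5000,0.7071)
R[2][2] = 0.7071

0.707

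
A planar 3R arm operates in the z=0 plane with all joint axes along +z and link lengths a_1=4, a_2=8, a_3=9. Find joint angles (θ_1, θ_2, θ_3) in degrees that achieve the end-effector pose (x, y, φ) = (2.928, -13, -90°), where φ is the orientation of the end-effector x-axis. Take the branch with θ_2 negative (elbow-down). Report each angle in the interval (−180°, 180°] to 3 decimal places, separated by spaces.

72.413 -150.002 -12.411

wrist centre = target − a_3·(cos φ, sin φ) = (2.9280, -4.0000)
cos θ_2 = (24.5732−4²−8²)/(2·4·8) = -0.8660; θ_2 = -150.0021° (elbow-down)
β = atan2(-4.0000,2.9280) = -53.7959°; ψ = atan2(-3.9997,-2.9284) = -126.2092°
θ_1 = β − ψ = 72.4133°
θ_3 = φ − θ_1 − θ_2 = -12.4112° (wrapped to (-180°,180°])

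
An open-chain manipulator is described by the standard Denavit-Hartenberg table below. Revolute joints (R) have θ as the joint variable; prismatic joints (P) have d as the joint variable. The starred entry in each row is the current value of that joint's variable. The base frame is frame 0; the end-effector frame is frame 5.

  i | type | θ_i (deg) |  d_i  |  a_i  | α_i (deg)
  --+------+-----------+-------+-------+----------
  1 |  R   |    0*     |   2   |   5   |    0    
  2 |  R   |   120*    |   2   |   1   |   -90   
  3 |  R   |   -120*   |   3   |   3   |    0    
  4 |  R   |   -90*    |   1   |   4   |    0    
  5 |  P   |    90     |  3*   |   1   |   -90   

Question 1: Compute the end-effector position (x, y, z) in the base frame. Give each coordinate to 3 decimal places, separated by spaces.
after link 1: o_1 = (5.0000, 0.0000, 2.0000)
after link 2: o_2 = (4.5000, 0.8660, 4.0000)
after link 3: o_3 = (2.6519, -1.9330, 6.5981)
after link 4: o_4 = (3.5179, -5.4330, 4.5981)
after link 5: o_5 = (1.1699, -7.3660, 5.4641)

1.170 -7.366 5.464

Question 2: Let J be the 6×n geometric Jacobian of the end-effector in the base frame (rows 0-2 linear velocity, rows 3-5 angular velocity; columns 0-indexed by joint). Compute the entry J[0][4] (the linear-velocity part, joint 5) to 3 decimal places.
-0.866

prismatic axis z_4 = (-0.8660,-0.5000,0.0000)
J_v[:, 4] = z_4; J_ω[:, 4] = (0,0,0)
entry J[0][4] = -0.8660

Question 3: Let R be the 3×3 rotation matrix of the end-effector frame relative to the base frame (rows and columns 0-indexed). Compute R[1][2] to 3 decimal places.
0.750

End-effector z-axis (col 2 of R) = (-0.4330,0.7500,0.5000)
R[1][2] = 0.7500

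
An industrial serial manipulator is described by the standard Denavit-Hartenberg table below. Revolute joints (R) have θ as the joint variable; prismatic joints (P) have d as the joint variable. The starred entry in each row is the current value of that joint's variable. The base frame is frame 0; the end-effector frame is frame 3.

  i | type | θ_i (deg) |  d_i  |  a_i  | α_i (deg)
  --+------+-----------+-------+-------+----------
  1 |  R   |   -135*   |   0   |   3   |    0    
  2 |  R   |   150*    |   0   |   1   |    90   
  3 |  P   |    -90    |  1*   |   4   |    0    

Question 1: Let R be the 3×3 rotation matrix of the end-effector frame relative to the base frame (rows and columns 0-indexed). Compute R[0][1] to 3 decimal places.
0.966

End-effector y-axis (col 1 of R) = (0.9659,0.2588,0.0000)
R[0][1] = 0.9659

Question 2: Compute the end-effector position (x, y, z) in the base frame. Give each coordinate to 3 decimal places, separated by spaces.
after link 1: o_1 = (-2.1213, -2.1213, 0.0000)
after link 2: o_2 = (-1.1554, -1.8625, 0.0000)
after link 3: o_3 = (-0.8966, -2.8284, -4.0000)

-0.897 -2.828 -4.000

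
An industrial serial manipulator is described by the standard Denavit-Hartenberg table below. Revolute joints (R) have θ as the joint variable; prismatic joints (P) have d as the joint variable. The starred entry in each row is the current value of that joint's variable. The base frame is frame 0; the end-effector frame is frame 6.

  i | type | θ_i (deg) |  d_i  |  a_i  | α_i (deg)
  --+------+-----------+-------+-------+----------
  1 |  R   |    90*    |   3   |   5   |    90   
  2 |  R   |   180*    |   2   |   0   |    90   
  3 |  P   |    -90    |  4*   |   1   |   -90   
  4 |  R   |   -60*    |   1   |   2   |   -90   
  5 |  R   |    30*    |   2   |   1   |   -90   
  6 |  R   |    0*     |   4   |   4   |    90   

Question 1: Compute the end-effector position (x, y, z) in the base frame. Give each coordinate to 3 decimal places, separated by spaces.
-2.897 9.964 9.750

after link 1: o_1 = (0.0000, 5.0000, 3.0000)
after link 2: o_2 = (2.0000, 5.0000, 3.0000)
after link 3: o_3 = (1.0000, 5.0000, 7.0000)
after link 4: o_4 = (0.0000, 4.0000, 8.7321)
after link 5: o_5 = (-2.1651, 4.5000, 8.4821)
after link 6: o_6 = (-2.8971, 9.9641, 9.7500)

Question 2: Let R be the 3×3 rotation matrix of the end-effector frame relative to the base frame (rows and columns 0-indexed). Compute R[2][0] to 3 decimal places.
End-effector x-axis (col 0 of R) = (-0.4330,0.5000,0.7500)
R[2][0] = 0.7500

0.750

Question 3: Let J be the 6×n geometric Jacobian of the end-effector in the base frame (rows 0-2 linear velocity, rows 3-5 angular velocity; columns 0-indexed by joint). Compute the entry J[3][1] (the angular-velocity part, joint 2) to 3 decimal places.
1.000

axis z_1 = (1.0000,-0.0000,0.0000); lever o_n−o_1 = (-2.8971,4.9641,6.7500)
cross product → J_v[:, 1] = (-0.0000,-6.7500,4.9641)
J_ω[:, 1] = z_1
entry J[3][1] = 1.0000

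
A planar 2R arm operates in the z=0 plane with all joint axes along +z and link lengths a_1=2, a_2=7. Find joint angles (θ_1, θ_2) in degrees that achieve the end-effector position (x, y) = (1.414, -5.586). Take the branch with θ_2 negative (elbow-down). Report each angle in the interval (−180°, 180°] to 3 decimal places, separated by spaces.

44.991 -134.995

cos θ_2 = (33.2028−2²−7²)/(2·2·7) = -0.7070; θ_2 = -134.9948° (elbow-down)
β = atan2(-5.5860,1.4140) = -75.7949°; ψ = atan2(-4.9502,-2.9493) = -120.7863°
θ_1 = β − ψ = 44.9913°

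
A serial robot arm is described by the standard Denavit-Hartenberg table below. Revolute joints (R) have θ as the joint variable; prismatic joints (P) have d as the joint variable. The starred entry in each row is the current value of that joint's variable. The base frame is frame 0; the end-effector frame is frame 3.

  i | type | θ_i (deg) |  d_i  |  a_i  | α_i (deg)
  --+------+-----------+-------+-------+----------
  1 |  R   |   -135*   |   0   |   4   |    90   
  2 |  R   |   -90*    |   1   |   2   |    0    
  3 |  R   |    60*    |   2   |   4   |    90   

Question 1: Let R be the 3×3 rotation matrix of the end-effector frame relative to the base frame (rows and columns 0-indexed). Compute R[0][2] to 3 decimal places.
End-effector z-axis (col 2 of R) = (0.3536,0.3536,-0.8660)
R[0][2] = 0.3536

0.354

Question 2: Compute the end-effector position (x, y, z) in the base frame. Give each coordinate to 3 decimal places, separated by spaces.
after link 1: o_1 = (-2.8284, -2.8284, 0.0000)
after link 2: o_2 = (-3.5355, -2.1213, -2.0000)
after link 3: o_3 = (-7.3992, -3.1566, -4.0000)

-7.399 -3.157 -4.000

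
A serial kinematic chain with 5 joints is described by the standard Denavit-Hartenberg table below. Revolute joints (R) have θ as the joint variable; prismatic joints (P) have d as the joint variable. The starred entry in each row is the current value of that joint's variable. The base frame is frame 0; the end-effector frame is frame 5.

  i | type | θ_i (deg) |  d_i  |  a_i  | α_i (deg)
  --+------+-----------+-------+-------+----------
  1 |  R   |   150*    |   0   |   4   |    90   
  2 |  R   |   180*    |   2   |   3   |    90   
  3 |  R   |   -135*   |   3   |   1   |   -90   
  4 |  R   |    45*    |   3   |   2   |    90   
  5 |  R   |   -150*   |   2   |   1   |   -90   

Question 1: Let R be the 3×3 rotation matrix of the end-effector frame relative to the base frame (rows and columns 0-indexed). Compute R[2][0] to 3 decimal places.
0.612

End-effector x-axis (col 0 of R) = (0.4621,0.6415,0.6124)
R[2][0] = 0.6124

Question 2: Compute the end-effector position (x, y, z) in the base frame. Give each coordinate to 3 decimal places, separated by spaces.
after link 1: o_1 = (-3.4641, 2.0000, 0.0000)
after link 2: o_2 = (0.1340, 2.2321, 0.0000)
after link 3: o_3 = (-0.8320, 1.9732, 3.0000)
after link 4: o_4 = (-1.4215, -1.2906, 1.5858)
after link 5: o_5 = (-2.3254, -1.0151, 3.6124)

-2.325 -1.015 3.612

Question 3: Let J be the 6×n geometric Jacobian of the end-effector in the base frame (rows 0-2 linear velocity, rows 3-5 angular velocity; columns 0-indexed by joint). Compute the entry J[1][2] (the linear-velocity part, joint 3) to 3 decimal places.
-2.459

axis z_2 = (-0.0000,0.0000,1.0000); lever o_n−o_2 = (-2.4594,-3.2472,3.6124)
cross product → J_v[:, 2] = (3.2472,-2.4594,0.0000)
J_ω[:, 2] = z_2
entry J[1][2] = -2.4594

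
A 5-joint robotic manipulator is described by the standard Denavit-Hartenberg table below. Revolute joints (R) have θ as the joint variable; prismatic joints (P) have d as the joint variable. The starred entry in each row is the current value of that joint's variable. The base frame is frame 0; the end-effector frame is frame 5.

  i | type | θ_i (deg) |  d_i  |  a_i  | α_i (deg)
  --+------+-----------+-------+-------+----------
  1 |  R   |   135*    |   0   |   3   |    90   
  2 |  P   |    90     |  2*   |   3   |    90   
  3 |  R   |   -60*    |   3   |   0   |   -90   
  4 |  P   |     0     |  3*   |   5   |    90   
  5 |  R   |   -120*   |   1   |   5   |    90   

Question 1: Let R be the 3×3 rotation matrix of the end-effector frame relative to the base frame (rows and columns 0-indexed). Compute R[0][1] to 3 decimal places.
End-effector y-axis (col 1 of R) = (-0.7071,0.7071,-0.0000)
R[0][1] = -0.7071

-0.707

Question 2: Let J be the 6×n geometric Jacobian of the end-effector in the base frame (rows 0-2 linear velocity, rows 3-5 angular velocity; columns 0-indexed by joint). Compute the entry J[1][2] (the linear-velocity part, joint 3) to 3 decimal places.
axis z_2 = (-0.7071,0.7071,-0.0000); lever o_n−o_2 = (-4.8296,0.8272,0.0981)
cross product → J_v[:, 2] = (0.0694,0.0694,2.8301)
J_ω[:, 2] = z_2
entry J[1][2] = 0.0694

0.069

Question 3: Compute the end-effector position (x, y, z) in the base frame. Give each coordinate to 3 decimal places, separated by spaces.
after link 1: o_1 = (-2.1213, 2.1213, 0.0000)
after link 2: o_2 = (-0.7071, 3.5355, 3.0000)
after link 3: o_3 = (-2.8284, 5.6569, 3.0000)
after link 4: o_4 = (-4.8296, 3.6557, 8.0981)
after link 5: o_5 = (-5.5367, 4.3628, 3.0981)

-5.537 4.363 3.098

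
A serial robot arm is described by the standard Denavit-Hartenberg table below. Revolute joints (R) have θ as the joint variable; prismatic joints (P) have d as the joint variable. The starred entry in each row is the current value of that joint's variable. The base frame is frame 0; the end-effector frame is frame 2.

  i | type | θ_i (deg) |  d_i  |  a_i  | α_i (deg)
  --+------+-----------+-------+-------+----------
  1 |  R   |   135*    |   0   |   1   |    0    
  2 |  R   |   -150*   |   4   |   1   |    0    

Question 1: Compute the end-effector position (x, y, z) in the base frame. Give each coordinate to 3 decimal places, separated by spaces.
0.259 0.448 4.000

after link 1: o_1 = (-0.7071, 0.7071, 0.0000)
after link 2: o_2 = (0.2588, 0.4483, 4.0000)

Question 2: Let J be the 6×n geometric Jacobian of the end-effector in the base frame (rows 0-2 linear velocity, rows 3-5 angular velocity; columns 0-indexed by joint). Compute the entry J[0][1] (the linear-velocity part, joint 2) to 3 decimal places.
axis z_1 = (0.0000,0.0000,1.0000); lever o_n−o_1 = (0.9659,-0.2588,4.0000)
cross product → J_v[:, 1] = (0.2588,0.9659,-0.0000)
J_ω[:, 1] = z_1
entry J[0][1] = 0.2588

0.259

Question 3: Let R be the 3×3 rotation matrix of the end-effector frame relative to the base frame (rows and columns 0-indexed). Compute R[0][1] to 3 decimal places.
0.259

End-effector y-axis (col 1 of R) = (0.2588,0.9659,0.0000)
R[0][1] = 0.2588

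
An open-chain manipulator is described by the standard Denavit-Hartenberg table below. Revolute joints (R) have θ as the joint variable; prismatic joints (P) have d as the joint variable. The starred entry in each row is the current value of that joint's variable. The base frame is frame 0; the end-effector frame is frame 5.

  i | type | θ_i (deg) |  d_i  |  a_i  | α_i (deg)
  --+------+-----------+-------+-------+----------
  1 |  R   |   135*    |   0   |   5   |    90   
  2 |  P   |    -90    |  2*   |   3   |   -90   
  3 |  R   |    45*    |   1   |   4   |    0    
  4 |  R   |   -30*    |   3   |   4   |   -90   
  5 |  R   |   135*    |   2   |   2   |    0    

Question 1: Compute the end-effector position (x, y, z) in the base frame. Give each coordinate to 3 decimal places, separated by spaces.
after link 1: o_1 = (-3.5355, 3.5355, 0.0000)
after link 2: o_2 = (-2.1213, 4.9497, -3.0000)
after link 3: o_3 = (-4.8284, 3.6569, -5.8284)
after link 4: o_4 = (-7.6818, 5.0461, -9.6921)
after link 5: o_5 = (-7.7890, 2.9389, -7.8085)

-7.789 2.939 -7.808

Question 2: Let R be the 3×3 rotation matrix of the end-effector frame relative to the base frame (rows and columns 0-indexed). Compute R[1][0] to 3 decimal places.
End-effector x-axis (col 0 of R) = (0.6294,-0.3706,0.6830)
R[1][0] = -0.3706

-0.371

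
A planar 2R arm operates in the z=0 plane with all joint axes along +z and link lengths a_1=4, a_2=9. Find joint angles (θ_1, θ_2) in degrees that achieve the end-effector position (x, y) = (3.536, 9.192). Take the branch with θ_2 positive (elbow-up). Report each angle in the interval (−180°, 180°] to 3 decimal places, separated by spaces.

cos θ_2 = (96.9962−4²−9²)/(2·4·9) = -0.0001; θ_2 = 90.0031° (elbow-up)
β = atan2(9.1920,3.5360) = 68.9591°; ψ = atan2(9.0000,3.9995) = 66.0401°
θ_1 = β − ψ = 2.9191°

2.919 90.003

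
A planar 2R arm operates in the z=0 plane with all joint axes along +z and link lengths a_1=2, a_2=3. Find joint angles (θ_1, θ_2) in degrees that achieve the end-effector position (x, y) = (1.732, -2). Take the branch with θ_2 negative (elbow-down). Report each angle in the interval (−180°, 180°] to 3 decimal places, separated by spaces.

cos θ_2 = (6.9998−2²−3²)/(2·2·3) = -0.5000; θ_2 = -120.0010° (elbow-down)
β = atan2(-2.0000,1.7320) = -49.1074°; ψ = atan2(-2.5981,0.5000) = -79.1074°
θ_1 = β − ψ = 30.0000°

30.000 -120.001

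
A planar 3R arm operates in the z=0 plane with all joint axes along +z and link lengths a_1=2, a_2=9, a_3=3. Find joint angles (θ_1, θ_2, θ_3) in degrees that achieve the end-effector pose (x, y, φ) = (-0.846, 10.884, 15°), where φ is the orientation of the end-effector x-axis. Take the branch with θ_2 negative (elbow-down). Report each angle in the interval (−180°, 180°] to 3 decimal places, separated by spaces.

wrist centre = target − a_3·(cos φ, sin φ) = (-3.7438, 10.1075)
cos θ_2 = (116.1783−2²−9²)/(2·2·9) = 0.8661; θ_2 = -29.9956° (elbow-down)
β = atan2(10.1075,-3.7438) = 110.3243°; ψ = atan2(-4.4994,9.7946) = -24.6730°
θ_1 = β − ψ = 134.9973°
θ_3 = φ − θ_1 − θ_2 = -90.0017° (wrapped to (-180°,180°])

134.997 -29.996 -90.002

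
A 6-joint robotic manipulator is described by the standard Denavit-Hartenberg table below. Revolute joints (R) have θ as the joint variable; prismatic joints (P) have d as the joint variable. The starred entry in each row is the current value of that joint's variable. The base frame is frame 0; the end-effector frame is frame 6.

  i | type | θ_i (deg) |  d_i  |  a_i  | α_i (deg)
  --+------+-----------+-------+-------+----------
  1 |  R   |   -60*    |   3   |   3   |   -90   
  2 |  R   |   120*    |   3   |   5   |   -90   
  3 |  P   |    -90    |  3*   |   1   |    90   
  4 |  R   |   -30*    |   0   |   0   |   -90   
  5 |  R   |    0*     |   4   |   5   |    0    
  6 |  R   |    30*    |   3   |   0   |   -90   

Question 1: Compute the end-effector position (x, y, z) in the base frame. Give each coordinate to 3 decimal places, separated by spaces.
after link 1: o_1 = (1.5000, -2.5981, 3.0000)
after link 2: o_2 = (2.8481, 1.0670, -1.3301)
after link 3: o_3 = (2.4151, 3.8170, 0.1699)
after link 4: o_4 = (2.4151, 3.8170, 0.1699)
after link 5: o_5 = (7.4796, 7.7051, 0.6519)
after link 6: o_6 = (7.6537, 10.4037, 1.9510)

7.654 10.404 1.951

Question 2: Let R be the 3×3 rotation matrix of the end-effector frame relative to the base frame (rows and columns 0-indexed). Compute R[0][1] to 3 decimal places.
End-effector y-axis (col 1 of R) = (-0.0580,-0.8995,-0.4330)
R[0][1] = -0.0580

-0.058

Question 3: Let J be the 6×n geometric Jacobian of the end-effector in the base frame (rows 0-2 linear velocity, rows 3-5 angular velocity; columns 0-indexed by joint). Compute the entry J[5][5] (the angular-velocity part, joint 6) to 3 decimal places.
axis z_5 = (0.0580,0.8995,0.4330); lever o_n−o_5 = (0.1740,2.6986,1.2990)
cross product → J_v[:, 5] = (0.0000,-0.0000,0.0000)
J_ω[:, 5] = z_5
entry J[5][5] = 0.4330

0.433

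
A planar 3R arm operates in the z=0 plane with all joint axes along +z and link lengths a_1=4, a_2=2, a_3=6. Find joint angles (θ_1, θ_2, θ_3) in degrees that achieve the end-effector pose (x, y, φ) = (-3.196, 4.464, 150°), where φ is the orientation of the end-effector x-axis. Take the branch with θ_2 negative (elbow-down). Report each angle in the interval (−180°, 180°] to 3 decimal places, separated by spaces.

59.997 -149.998 -119.999

wrist centre = target − a_3·(cos φ, sin φ) = (2.0002, 1.4640)
cos θ_2 = (6.1439−4²−2²)/(2·4·2) = -0.8660; θ_2 = -149.9978° (elbow-down)
β = atan2(1.4640,2.0002) = 36.2020°; ψ = atan2(-1.0001,2.2680) = -23.7950°
θ_1 = β − ψ = 59.9971°
θ_3 = φ − θ_1 − θ_2 = -119.9993° (wrapped to (-180°,180°])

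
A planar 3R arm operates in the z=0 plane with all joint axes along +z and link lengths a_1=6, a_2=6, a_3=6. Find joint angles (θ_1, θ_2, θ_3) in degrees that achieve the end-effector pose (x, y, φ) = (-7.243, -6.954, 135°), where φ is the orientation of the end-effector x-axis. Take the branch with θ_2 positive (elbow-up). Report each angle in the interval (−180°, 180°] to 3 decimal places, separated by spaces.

wrist centre = target − a_3·(cos φ, sin φ) = (-3.0004, -11.1966)
cos θ_2 = (134.3669−6²−6²)/(2·6·6) = 0.8662; θ_2 = 29.9792° (elbow-up)
β = atan2(-11.1966,-3.0004) = -105.0011°; ψ = atan2(2.9981,11.1972) = 14.9896°
θ_1 = β − ψ = -119.9907°
θ_3 = φ − θ_1 − θ_2 = -134.9885° (wrapped to (-180°,180°])

-119.991 29.979 -134.988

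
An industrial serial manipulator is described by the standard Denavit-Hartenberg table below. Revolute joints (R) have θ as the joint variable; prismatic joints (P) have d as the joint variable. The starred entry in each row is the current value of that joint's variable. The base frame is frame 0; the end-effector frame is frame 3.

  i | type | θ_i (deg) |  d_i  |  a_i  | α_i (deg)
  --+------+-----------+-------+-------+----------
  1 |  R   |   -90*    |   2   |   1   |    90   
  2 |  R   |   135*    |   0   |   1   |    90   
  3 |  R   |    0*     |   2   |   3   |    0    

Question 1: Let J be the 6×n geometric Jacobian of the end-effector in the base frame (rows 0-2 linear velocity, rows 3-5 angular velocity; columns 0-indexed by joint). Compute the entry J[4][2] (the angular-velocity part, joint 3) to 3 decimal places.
-0.707

axis z_2 = (0.0000,-0.7071,0.7071); lever o_n−o_2 = (0.0000,0.7071,3.5355)
cross product → J_v[:, 2] = (-3.0000,-0.0000,0.0000)
J_ω[:, 2] = z_2
entry J[4][2] = -0.7071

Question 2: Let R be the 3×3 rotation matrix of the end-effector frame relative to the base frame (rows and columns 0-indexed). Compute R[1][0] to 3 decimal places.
End-effector x-axis (col 0 of R) = (0.0000,0.7071,0.7071)
R[1][0] = 0.7071

0.707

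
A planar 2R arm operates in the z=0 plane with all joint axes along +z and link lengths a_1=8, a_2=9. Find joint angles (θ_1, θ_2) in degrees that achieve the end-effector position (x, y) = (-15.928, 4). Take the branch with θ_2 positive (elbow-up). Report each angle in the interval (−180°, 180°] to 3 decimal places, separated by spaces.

cos θ_2 = (269.7012−8²−9²)/(2·8·9) = 0.8660; θ_2 = 30.0052° (elbow-up)
β = atan2(4.0000,-15.9280) = 165.9028°; ψ = atan2(4.5007,15.7938) = 15.9057°
θ_1 = β − ψ = 149.9971°

149.997 30.005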